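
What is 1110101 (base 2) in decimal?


1110101 in decimal = 117

117


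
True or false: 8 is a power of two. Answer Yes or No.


0b1000. Only one bit set => Yes

Yes


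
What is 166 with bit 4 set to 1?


166 | (1 << 4) = 166 | 16 = 182

182


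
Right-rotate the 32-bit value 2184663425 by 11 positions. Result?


Rotate 0b10000010001101110101000110000001 right by 11 (32-bit) = 0b110000001100000100011011101010 = 808470250

808470250


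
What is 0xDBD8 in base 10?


DBD8 hex = 56280 decimal

56280


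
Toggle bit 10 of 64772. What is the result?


64772 ^ (1 << 10) = 64772 ^ 1024 = 63748

63748


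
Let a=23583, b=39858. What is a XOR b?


23583 ^ 39858 = 51117

51117


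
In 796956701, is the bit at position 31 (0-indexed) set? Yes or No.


0b101111100000001001100000011101, bit 31 = 0. No

No


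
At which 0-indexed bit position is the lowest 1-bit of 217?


0b11011001. Lowest set bit at position 0

0


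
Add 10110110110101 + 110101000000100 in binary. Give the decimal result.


10110110110101 + 110101000000100 = 1001011110111001 = 38841

38841


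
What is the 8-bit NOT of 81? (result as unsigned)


~0b1010001 = 0b10101110 = 174 (8-bit unsigned)

174


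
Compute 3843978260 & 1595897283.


0b11100101000111100111010000010100 & 0b1011111000111110111010111000011 = 0b1000101000111100111010000000000 = 1159623680

1159623680


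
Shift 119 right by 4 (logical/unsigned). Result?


0b1110111 >> 4 = 0b111 = 7

7


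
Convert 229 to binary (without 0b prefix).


229 = 11100101 in binary

11100101


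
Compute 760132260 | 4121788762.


0b101101010011101011001010100100 | 0b11110101101011011000000101011010 = 0b11111101111011111011001111111110 = 4260344830

4260344830


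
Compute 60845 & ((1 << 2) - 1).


60845 & 3 = 1

1


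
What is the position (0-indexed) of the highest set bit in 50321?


0b1100010010010001. Highest set bit at position 15

15


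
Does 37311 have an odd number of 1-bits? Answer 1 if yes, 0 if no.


0b1001000110111111 has 10 ones => parity 0

0


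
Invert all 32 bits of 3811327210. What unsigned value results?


3811327210 ^ 4294967295 = 483640085

483640085


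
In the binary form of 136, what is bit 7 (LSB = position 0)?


0b10001000, position 7 = 1

1


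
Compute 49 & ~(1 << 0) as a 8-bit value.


49 & ~(1 << 0) = 48

48


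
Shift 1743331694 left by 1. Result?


0b1100111111010010010000101101110 << 1 = 0b11001111110100100100001011011100 = 3486663388

3486663388


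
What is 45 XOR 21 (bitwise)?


0b101101 ^ 0b10101 = 0b111000 = 56

56


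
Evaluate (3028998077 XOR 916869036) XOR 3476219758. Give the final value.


Step 1: 3028998077 ^ 916869036 = 2183960593
Step 2: 2183960593 ^ 3476219758 = 1293844351

1293844351


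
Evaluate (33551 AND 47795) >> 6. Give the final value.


Step 1: 33551 & 47795 = 33283
Step 2: 33283 >> 6 = 520

520


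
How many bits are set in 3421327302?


0b11001011111011010100111111000110 has 20 set bits

20


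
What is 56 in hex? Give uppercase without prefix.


56 = 38 hex

38


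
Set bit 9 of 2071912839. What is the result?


2071912839 | (1 << 9) = 2071912839 | 512 = 2071913351

2071913351


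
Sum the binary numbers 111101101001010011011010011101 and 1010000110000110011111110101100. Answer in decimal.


111101101001010011011010011101 + 1010000110000110011111110101100 = 10001110011010000111011001001001 = 2389210697

2389210697


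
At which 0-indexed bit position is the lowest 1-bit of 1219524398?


0b1001000101100000111011100101110. Lowest set bit at position 1

1


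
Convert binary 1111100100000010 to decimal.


1111100100000010 in decimal = 63746

63746


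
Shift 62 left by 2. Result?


0b111110 << 2 = 0b11111000 = 248

248


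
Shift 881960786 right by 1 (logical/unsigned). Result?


0b110100100100011010011101010010 >> 1 = 0b11010010010001101001110101001 = 440980393

440980393


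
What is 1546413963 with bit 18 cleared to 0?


1546413963 & ~(1 << 18) = 1546151819

1546151819


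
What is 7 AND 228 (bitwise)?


0b111 & 0b11100100 = 0b100 = 4

4


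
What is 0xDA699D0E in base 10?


DA699D0E hex = 3664354574 decimal

3664354574


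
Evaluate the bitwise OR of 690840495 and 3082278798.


0b101001001011010110001110101111 | 0b10110111101101111101011110001110 = 0b10111111101111111111011110101111 = 3217029039

3217029039


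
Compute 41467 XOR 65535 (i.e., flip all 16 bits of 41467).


41467 ^ 65535 = 24068

24068


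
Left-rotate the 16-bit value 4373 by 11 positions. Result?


Rotate 0b1000100010101 left by 11 (16-bit) = 0b1010100010001000 = 43144

43144


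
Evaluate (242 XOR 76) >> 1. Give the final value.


Step 1: 242 ^ 76 = 190
Step 2: 190 >> 1 = 95

95


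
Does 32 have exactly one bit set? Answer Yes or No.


0b100000. Only one bit set => Yes

Yes


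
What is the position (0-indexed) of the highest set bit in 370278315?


0b10110000100011111111110101011. Highest set bit at position 28

28


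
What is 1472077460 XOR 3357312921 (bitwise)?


0b1010111101111100001111010010100 ^ 0b11001000000111001000011110011001 = 0b10011111101000101001100100001101 = 2678233357

2678233357


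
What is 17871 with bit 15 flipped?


17871 ^ (1 << 15) = 17871 ^ 32768 = 50639

50639


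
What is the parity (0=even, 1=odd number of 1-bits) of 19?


0b10011 has 3 ones => parity 1

1


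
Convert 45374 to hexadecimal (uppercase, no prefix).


45374 = B13E hex

B13E


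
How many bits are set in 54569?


0b1101010100101001 has 8 set bits

8


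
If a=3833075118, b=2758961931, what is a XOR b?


3833075118 ^ 2758961931 = 1074429605

1074429605


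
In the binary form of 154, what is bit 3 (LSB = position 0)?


0b10011010, position 3 = 1

1


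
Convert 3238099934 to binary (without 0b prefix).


3238099934 = 11000001000000010111101111011110 in binary

11000001000000010111101111011110


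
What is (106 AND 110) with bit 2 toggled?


Step 1: 106 & 110 = 106
Step 2: 106 ^ (1 << 2) = 106 ^ 4 = 110

110


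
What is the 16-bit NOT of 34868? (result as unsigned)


~0b1000100000110100 = 0b111011111001011 = 30667 (16-bit unsigned)

30667


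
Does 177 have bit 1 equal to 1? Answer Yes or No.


0b10110001, bit 1 = 0. No

No


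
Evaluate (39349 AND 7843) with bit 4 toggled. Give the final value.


Step 1: 39349 & 7843 = 6305
Step 2: 6305 ^ (1 << 4) = 6305 ^ 16 = 6321

6321


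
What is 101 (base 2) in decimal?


101 in decimal = 5

5


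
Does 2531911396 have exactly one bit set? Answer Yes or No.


0b10010110111010011110011011100100. Multiple bits set => No

No


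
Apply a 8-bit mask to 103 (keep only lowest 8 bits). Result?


103 & 255 = 103

103


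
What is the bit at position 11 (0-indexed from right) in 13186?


0b11001110000010, position 11 = 0

0


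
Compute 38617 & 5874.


0b1001011011011001 & 0b1011011110010 = 0b1011011010000 = 5840

5840


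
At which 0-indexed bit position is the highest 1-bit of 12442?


0b11000010011010. Highest set bit at position 13

13


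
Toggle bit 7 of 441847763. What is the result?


441847763 ^ (1 << 7) = 441847763 ^ 128 = 441847635

441847635


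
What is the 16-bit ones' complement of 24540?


24540 ^ 65535 = 40995

40995


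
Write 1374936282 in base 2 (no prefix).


1374936282 = 1010001111100111101110011011010 in binary

1010001111100111101110011011010


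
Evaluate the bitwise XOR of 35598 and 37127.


0b1000101100001110 ^ 0b1001000100000111 = 0b1101000001001 = 6665

6665


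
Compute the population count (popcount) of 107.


0b1101011 has 5 set bits

5


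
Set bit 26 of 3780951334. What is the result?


3780951334 | (1 << 26) = 3780951334 | 67108864 = 3848060198

3848060198


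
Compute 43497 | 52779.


0b1010100111101001 | 0b1100111000101011 = 0b1110111111101011 = 61419

61419


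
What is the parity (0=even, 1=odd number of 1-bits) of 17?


0b10001 has 2 ones => parity 0

0


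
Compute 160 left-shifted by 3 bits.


0b10100000 << 3 = 0b10100000000 = 1280

1280


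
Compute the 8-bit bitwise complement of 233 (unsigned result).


~0b11101001 = 0b10110 = 22 (8-bit unsigned)

22


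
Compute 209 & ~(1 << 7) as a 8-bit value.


209 & ~(1 << 7) = 81

81


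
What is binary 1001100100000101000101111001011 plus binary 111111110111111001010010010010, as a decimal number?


1001100100000101000101111001011 + 111111110111111001010010010010 = 10001100011000100010000001011101 = 2355241053

2355241053


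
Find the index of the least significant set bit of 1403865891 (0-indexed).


0b1010011101011010100101100100011. Lowest set bit at position 0

0


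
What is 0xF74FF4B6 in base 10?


F74FF4B6 hex = 4149212342 decimal

4149212342


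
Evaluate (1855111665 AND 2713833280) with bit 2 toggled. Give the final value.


Step 1: 1855111665 & 2713833280 = 545308992
Step 2: 545308992 ^ (1 << 2) = 545308992 ^ 4 = 545308996

545308996


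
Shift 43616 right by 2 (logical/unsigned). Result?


0b1010101001100000 >> 2 = 0b10101010011000 = 10904

10904


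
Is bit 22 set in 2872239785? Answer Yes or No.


0b10101011001100101110011010101001, bit 22 = 0. No

No


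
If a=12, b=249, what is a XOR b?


12 ^ 249 = 245

245


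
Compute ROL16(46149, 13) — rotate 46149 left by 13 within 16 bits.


Rotate 0b1011010001000101 left by 13 (16-bit) = 0b1011011010001000 = 46728

46728


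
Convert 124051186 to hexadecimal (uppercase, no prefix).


124051186 = 764DEF2 hex

764DEF2


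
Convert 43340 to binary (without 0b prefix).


43340 = 1010100101001100 in binary

1010100101001100


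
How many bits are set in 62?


0b111110 has 5 set bits

5


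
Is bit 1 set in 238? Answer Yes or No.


0b11101110, bit 1 = 1. Yes

Yes


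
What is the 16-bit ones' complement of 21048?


21048 ^ 65535 = 44487

44487


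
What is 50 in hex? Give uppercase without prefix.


50 = 32 hex

32


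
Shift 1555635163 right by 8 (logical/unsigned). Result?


0b1011100101110010001101111011011 >> 8 = 0b10111001011100100011011 = 6076699

6076699


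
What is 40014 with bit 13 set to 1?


40014 | (1 << 13) = 40014 | 8192 = 48206

48206


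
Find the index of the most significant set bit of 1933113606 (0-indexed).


0b1110011001110001111100100000110. Highest set bit at position 30

30


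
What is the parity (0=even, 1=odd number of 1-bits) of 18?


0b10010 has 2 ones => parity 0

0


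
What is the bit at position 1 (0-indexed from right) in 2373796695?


0b10001101011111010100001101010111, position 1 = 1

1


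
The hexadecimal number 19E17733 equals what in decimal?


19E17733 hex = 434206515 decimal

434206515


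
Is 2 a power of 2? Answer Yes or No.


0b10. Only one bit set => Yes

Yes


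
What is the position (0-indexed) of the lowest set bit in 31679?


0b111101110111111. Lowest set bit at position 0

0


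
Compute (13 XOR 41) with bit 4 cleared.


Step 1: 13 ^ 41 = 36
Step 2: 36 & ~(1 << 4) = 36

36


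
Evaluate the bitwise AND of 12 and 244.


0b1100 & 0b11110100 = 0b100 = 4

4


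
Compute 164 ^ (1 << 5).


164 ^ (1 << 5) = 164 ^ 32 = 132

132


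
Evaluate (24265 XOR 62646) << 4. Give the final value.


Step 1: 24265 ^ 62646 = 43647
Step 2: 43647 << 4 = 698352

698352


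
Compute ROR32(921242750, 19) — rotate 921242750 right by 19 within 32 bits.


Rotate 0b110110111010010000110001111110 right by 19 (32-bit) = 0b100001100011111100011011011101 = 563070685

563070685


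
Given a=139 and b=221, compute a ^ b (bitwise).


139 ^ 221 = 86

86


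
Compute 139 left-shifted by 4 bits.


0b10001011 << 4 = 0b100010110000 = 2224

2224


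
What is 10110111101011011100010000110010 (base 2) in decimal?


10110111101011011100010000110010 in decimal = 3081618482

3081618482


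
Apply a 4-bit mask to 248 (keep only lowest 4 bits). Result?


248 & 15 = 8

8


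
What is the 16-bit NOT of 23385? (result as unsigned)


~0b101101101011001 = 0b1010010010100110 = 42150 (16-bit unsigned)

42150


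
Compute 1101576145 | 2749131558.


0b1000001101010001011011111010001 | 0b10100011110111000110101100100110 = 0b11100011111111001111111111110111 = 3825008631

3825008631


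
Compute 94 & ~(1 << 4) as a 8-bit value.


94 & ~(1 << 4) = 78

78


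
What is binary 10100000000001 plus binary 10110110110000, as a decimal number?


10100000000001 + 10110110110000 = 101010110110001 = 21937

21937


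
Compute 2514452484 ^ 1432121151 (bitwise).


0b10010101110111111000000000000100 ^ 0b1010101010111000110111100111111 = 0b11000000100000111110111100111011 = 3229871931

3229871931


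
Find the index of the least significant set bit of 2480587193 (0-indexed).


0b10010011110110101100000110111001. Lowest set bit at position 0

0


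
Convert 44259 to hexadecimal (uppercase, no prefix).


44259 = ACE3 hex

ACE3


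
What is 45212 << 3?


0b1011000010011100 << 3 = 0b1011000010011100000 = 361696

361696


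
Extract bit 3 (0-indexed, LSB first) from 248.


0b11111000, position 3 = 1

1


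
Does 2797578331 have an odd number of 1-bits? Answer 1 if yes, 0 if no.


0b10100110101111111010100001011011 has 19 ones => parity 1

1


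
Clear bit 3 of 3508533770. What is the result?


3508533770 & ~(1 << 3) = 3508533762

3508533762


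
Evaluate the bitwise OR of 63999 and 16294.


0b1111100111111111 | 0b11111110100110 = 0b1111111111111111 = 65535

65535


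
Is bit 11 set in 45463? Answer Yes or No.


0b1011000110010111, bit 11 = 0. No

No


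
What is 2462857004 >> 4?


0b10010010110011000011011100101100 >> 4 = 0b1001001011001100001101110010 = 153928562

153928562


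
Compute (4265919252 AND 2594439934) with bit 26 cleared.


Step 1: 4265919252 & 2594439934 = 2583953940
Step 2: 2583953940 & ~(1 << 26) = 2583953940

2583953940


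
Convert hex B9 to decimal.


B9 hex = 185 decimal

185


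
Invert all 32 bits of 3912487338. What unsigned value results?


3912487338 ^ 4294967295 = 382479957

382479957


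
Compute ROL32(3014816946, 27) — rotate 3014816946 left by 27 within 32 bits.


Rotate 0b10110011101100100111010010110010 left by 27 (32-bit) = 0b10010101100111011001001110100101 = 2510132133

2510132133


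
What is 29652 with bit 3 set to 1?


29652 | (1 << 3) = 29652 | 8 = 29660

29660


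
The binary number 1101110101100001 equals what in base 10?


1101110101100001 in decimal = 56673

56673


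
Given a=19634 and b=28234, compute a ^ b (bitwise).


19634 ^ 28234 = 8952

8952


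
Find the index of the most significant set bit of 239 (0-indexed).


0b11101111. Highest set bit at position 7

7


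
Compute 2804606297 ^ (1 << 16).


2804606297 ^ (1 << 16) = 2804606297 ^ 65536 = 2804671833

2804671833


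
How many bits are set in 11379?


0b10110001110011 has 8 set bits

8


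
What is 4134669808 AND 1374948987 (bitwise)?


0b11110110011100100000110111110000 & 0b1010001111101000000111001111011 = 0b1010000011100000000110001110000 = 1349520496

1349520496


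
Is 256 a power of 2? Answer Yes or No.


0b100000000. Only one bit set => Yes

Yes


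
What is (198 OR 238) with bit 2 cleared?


Step 1: 198 | 238 = 238
Step 2: 238 & ~(1 << 2) = 234

234


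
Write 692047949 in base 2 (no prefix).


692047949 = 101001001111111101000001001101 in binary

101001001111111101000001001101


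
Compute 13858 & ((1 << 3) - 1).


13858 & 7 = 2

2


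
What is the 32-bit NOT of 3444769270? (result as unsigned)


~0b11001101010100110000000111110110 = 0b110010101011001111111000001001 = 850198025 (32-bit unsigned)

850198025


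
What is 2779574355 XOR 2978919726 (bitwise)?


0b10100101101011001111000001010011 ^ 0b10110001100011101011010100101110 = 0b10100001000100100010101111101 = 337790333

337790333


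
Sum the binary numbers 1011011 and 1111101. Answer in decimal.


1011011 + 1111101 = 11011000 = 216

216


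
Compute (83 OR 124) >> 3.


Step 1: 83 | 124 = 127
Step 2: 127 >> 3 = 15

15


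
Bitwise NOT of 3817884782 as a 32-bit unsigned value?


~0b11100011100100000100110001101110 = 0b11100011011111011001110010001 = 477082513 (32-bit unsigned)

477082513


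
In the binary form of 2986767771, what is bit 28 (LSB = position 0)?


0b10110010000001100111010110011011, position 28 = 1

1


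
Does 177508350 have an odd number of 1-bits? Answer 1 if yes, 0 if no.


0b1010100101001000111111111110 has 17 ones => parity 1

1


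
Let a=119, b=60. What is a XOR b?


119 ^ 60 = 75

75


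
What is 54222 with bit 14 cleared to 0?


54222 & ~(1 << 14) = 37838

37838


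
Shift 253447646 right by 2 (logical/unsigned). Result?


0b1111000110110100110111011110 >> 2 = 0b11110001101101001101110111 = 63361911

63361911


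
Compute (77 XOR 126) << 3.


Step 1: 77 ^ 126 = 51
Step 2: 51 << 3 = 408

408


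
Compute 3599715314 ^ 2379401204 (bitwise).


0b11010110100011110100101111110010 ^ 0b10001101110100101100011111110100 = 0b1011011010111011000110000000110 = 1532857350

1532857350


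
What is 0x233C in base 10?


233C hex = 9020 decimal

9020


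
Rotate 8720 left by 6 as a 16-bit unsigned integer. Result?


Rotate 0b10001000010000 left by 6 (16-bit) = 0b1000010000001000 = 33800

33800


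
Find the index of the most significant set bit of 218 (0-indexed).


0b11011010. Highest set bit at position 7

7


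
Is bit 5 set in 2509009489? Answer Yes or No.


0b10010101100011000111001001010001, bit 5 = 0. No

No


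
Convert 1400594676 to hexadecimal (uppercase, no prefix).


1400594676 = 537B60F4 hex

537B60F4


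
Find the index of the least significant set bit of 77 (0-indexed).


0b1001101. Lowest set bit at position 0

0


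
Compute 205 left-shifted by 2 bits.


0b11001101 << 2 = 0b1100110100 = 820

820


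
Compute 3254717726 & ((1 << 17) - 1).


3254717726 & 131071 = 68894

68894


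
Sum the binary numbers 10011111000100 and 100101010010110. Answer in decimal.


10011111000100 + 100101010010110 = 111001001011010 = 29274

29274


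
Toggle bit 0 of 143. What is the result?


143 ^ (1 << 0) = 143 ^ 1 = 142

142


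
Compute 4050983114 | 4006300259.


0b11110001011101010001100011001010 | 0b11101110110010110100101001100011 = 0b11111111111111110101101011101011 = 4294925035

4294925035


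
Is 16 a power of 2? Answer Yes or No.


0b10000. Only one bit set => Yes

Yes


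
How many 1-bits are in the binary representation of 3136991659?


0b10111010111110101011000110101011 has 20 set bits

20


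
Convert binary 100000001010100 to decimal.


100000001010100 in decimal = 16468

16468


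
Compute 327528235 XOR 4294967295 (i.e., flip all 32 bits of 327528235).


327528235 ^ 4294967295 = 3967439060

3967439060


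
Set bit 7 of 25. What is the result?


25 | (1 << 7) = 25 | 128 = 153

153


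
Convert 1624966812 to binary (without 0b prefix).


1624966812 = 1100000110110110000011010011100 in binary

1100000110110110000011010011100


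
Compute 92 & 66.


0b1011100 & 0b1000010 = 0b1000000 = 64

64


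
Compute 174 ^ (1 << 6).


174 ^ (1 << 6) = 174 ^ 64 = 238

238


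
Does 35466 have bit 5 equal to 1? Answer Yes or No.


0b1000101010001010, bit 5 = 0. No

No


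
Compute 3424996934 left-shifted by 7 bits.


0b11001100001001010100111001000110 << 7 = 0b110011000010010101001110010001100000000 = 438399607552

438399607552


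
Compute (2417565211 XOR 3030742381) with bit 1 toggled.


Step 1: 2417565211 ^ 3030742381 = 616328054
Step 2: 616328054 ^ (1 << 1) = 616328054 ^ 2 = 616328052

616328052


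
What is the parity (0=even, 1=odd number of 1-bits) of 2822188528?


0b10101000001101110010110111110000 has 16 ones => parity 0

0


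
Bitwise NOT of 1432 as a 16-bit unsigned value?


~0b10110011000 = 0b1111101001100111 = 64103 (16-bit unsigned)

64103


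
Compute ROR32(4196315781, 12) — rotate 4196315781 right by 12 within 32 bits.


Rotate 0b11111010000111101011001010000101 right by 12 (32-bit) = 0b101000010111111010000111101011 = 677356011

677356011


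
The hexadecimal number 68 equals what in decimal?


68 hex = 104 decimal

104


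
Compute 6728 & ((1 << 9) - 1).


6728 & 511 = 72

72


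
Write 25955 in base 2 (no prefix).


25955 = 110010101100011 in binary

110010101100011


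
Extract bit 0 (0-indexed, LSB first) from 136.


0b10001000, position 0 = 0

0


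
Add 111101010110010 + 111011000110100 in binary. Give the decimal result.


111101010110010 + 111011000110100 = 1111000011100110 = 61670

61670


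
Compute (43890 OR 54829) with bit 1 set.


Step 1: 43890 | 54829 = 65407
Step 2: 65407 | (1 << 1) = 65407 | 2 = 65407

65407


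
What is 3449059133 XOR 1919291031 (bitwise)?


0b11001101100101000111011100111101 ^ 0b1110010011001100000111010010111 = 0b10111111111100100111100110101010 = 3220339114

3220339114


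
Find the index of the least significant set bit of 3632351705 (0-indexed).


0b11011000100000010100100111011001. Lowest set bit at position 0

0


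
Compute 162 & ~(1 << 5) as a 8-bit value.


162 & ~(1 << 5) = 130

130


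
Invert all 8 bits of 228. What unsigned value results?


228 ^ 255 = 27

27


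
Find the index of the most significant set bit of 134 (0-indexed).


0b10000110. Highest set bit at position 7

7


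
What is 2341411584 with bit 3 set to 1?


2341411584 | (1 << 3) = 2341411584 | 8 = 2341411592

2341411592


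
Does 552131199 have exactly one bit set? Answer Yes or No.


0b100000111010001101101001111111. Multiple bits set => No

No


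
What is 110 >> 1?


0b1101110 >> 1 = 0b110111 = 55

55


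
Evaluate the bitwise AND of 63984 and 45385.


0b1111100111110000 & 0b1011000101001001 = 0b1011000101000000 = 45376

45376


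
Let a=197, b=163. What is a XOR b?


197 ^ 163 = 102

102


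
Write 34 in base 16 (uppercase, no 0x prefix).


34 = 22 hex

22


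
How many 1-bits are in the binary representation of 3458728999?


0b11001110001010000000010000100111 has 12 set bits

12


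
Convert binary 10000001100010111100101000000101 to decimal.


10000001100010111100101000000101 in decimal = 2173422085

2173422085


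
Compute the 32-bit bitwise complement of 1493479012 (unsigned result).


~0b1011001000001001010111001100100 = 0b10100110111110110101000110011011 = 2801488283 (32-bit unsigned)

2801488283


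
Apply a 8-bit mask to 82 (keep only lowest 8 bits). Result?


82 & 255 = 82

82


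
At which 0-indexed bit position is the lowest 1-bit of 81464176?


0b100110110110000101101110000. Lowest set bit at position 4

4


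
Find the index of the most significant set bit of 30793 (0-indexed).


0b111100001001001. Highest set bit at position 14

14


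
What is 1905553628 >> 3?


0b1110001100101000111000011011100 >> 3 = 0b1110001100101000111000011011 = 238194203

238194203


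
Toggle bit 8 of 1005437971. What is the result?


1005437971 ^ (1 << 8) = 1005437971 ^ 256 = 1005438227

1005438227


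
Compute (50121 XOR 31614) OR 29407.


Step 1: 50121 ^ 31614 = 47287
Step 2: 47287 | 29407 = 64255

64255


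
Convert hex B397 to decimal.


B397 hex = 45975 decimal

45975


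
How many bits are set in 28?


0b11100 has 3 set bits

3


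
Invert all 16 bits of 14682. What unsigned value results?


14682 ^ 65535 = 50853

50853


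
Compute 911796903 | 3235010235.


0b110110010110001110101010100111 | 0b11000000110100100101011010111011 = 0b11110110110110101111111010111111 = 4141547199

4141547199


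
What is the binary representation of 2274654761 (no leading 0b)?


2274654761 = 10000111100101000111101000101001 in binary

10000111100101000111101000101001


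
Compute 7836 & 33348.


0b1111010011100 & 0b1000001001000100 = 0b1000000100 = 516

516


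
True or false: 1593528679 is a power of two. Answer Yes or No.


0b1011110111110110101000101100111. Multiple bits set => No

No


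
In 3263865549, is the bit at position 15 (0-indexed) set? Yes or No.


0b11000010100010101010001011001101, bit 15 = 1. Yes

Yes


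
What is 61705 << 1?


0b1111000100001001 << 1 = 0b11110001000010010 = 123410

123410


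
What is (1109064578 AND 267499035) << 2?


Step 1: 1109064578 & 267499035 = 34648578
Step 2: 34648578 << 2 = 138594312

138594312


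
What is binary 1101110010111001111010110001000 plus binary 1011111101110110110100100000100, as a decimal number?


1101110010111001111010110001000 + 1011111101110110110100100000100 = 11001110000110000101111010001100 = 3457703564

3457703564


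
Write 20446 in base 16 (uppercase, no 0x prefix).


20446 = 4FDE hex

4FDE


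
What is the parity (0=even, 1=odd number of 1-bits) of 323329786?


0b10011010001011001111011111010 has 17 ones => parity 1

1


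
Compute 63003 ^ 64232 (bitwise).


0b1111011000011011 ^ 0b1111101011101000 = 0b110011110011 = 3315

3315


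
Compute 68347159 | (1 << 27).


68347159 | (1 << 27) = 68347159 | 134217728 = 202564887

202564887


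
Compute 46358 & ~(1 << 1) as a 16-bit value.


46358 & ~(1 << 1) = 46356

46356


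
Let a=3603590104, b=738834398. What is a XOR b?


3603590104 ^ 738834398 = 4207139846

4207139846


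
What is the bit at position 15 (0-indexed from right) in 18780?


0b100100101011100, position 15 = 0

0


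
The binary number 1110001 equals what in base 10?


1110001 in decimal = 113

113


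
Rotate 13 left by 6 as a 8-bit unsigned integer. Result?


Rotate 0b1101 left by 6 (8-bit) = 0b1000011 = 67

67


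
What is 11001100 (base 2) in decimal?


11001100 in decimal = 204

204


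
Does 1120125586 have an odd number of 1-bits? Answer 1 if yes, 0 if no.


0b1000010110000111100001010010010 has 12 ones => parity 0

0


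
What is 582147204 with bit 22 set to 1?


582147204 | (1 << 22) = 582147204 | 4194304 = 586341508

586341508


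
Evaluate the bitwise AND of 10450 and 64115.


0b10100011010010 & 0b1111101001110011 = 0b10100001010010 = 10322

10322


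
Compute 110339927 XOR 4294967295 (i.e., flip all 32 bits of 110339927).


110339927 ^ 4294967295 = 4184627368

4184627368


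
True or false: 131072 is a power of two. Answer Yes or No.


0b100000000000000000. Only one bit set => Yes

Yes


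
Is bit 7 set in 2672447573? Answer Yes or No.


0b10011111010010100101000001010101, bit 7 = 0. No

No


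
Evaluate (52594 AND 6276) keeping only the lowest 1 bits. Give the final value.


Step 1: 52594 & 6276 = 2048
Step 2: 2048 & 1 = 0

0


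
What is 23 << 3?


0b10111 << 3 = 0b10111000 = 184

184


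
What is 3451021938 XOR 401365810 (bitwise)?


0b11001101101100100110101001110010 ^ 0b10111111011000101101100110010 = 0b11011010010111100011000101000000 = 3663606080

3663606080


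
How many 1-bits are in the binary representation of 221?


0b11011101 has 6 set bits

6


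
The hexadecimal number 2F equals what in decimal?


2F hex = 47 decimal

47


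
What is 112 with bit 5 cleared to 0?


112 & ~(1 << 5) = 80

80


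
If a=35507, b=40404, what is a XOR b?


35507 ^ 40404 = 5991

5991


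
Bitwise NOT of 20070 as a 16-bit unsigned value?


~0b100111001100110 = 0b1011000110011001 = 45465 (16-bit unsigned)

45465


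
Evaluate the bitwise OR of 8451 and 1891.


0b10000100000011 | 0b11101100011 = 0b10011101100011 = 10083

10083


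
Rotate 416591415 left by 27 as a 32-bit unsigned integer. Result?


Rotate 0b11000110101001010111000110111 left by 27 (32-bit) = 0b10111000110001101010010101110001 = 3100026225

3100026225


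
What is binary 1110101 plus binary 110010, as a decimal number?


1110101 + 110010 = 10100111 = 167

167


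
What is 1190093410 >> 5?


0b1000110111011110110001001100010 >> 5 = 0b10001101110111101100010011 = 37190419

37190419


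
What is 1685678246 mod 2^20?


1685678246 & 1048575 = 616614

616614


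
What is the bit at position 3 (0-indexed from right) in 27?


0b11011, position 3 = 1

1


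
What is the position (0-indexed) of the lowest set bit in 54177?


0b1101001110100001. Lowest set bit at position 0

0


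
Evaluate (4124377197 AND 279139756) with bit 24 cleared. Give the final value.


Step 1: 4124377197 & 279139756 = 276889644
Step 2: 276889644 & ~(1 << 24) = 276889644

276889644


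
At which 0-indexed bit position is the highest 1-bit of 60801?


0b1110110110000001. Highest set bit at position 15

15


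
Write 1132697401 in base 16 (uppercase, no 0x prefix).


1132697401 = 43839739 hex

43839739


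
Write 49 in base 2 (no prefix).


49 = 110001 in binary

110001


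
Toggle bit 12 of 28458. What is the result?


28458 ^ (1 << 12) = 28458 ^ 4096 = 32554

32554


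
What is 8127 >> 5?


0b1111110111111 >> 5 = 0b11111101 = 253

253


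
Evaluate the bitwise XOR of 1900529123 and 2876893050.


0b1110001010001111100010111100011 ^ 0b10101011011110011110011101111010 = 0b11011010001111100010001010011001 = 3661505177

3661505177


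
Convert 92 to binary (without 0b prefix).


92 = 1011100 in binary

1011100


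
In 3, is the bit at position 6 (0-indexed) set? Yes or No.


0b11, bit 6 = 0. No

No


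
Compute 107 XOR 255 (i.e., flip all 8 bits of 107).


107 ^ 255 = 148

148


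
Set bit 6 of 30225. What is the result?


30225 | (1 << 6) = 30225 | 64 = 30289

30289


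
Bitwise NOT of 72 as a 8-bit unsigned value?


~0b1001000 = 0b10110111 = 183 (8-bit unsigned)

183


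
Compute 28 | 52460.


0b11100 | 0b1100110011101100 = 0b1100110011111100 = 52476

52476


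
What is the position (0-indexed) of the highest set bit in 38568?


0b1001011010101000. Highest set bit at position 15

15


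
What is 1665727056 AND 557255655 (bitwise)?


0b1100011010010001111101001010000 & 0b100001001101110000101111100111 = 0b100001000000000000101001000000 = 553650752

553650752


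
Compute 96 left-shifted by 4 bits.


0b1100000 << 4 = 0b11000000000 = 1536

1536


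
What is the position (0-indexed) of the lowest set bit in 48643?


0b1011111000000011. Lowest set bit at position 0

0


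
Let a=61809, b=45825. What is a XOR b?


61809 ^ 45825 = 17008

17008


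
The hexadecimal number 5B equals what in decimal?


5B hex = 91 decimal

91


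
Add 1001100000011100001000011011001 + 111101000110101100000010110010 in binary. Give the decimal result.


1001100000011100001000011011001 + 111101000110101100000010110010 = 10001001001010001101000110001011 = 2301153675

2301153675


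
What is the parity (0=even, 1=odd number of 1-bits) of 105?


0b1101001 has 4 ones => parity 0

0


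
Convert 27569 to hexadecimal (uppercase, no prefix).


27569 = 6BB1 hex

6BB1


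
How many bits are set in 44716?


0b1010111010101100 has 9 set bits

9


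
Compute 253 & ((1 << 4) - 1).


253 & 15 = 13

13


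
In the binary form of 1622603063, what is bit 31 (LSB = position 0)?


0b1100000101101101111010100110111, position 31 = 0

0


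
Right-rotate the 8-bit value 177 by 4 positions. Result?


Rotate 0b10110001 right by 4 (8-bit) = 0b11011 = 27

27


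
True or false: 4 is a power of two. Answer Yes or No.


0b100. Only one bit set => Yes

Yes


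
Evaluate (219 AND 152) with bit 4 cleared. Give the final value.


Step 1: 219 & 152 = 152
Step 2: 152 & ~(1 << 4) = 136

136


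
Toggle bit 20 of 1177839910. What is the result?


1177839910 ^ (1 << 20) = 1177839910 ^ 1048576 = 1176791334

1176791334


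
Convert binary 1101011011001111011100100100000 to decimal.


1101011011001111011100100100000 in decimal = 1801959712

1801959712


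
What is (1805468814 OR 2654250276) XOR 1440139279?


Step 1: 1805468814 | 2654250276 = 4290635182
Step 2: 4290635182 ^ 1440139279 = 2859150753

2859150753


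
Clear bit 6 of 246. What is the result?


246 & ~(1 << 6) = 182

182


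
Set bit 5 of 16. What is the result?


16 | (1 << 5) = 16 | 32 = 48

48


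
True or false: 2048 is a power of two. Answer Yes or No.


0b100000000000. Only one bit set => Yes

Yes


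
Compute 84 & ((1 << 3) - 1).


84 & 7 = 4

4


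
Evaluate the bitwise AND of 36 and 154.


0b100100 & 0b10011010 = 0b0 = 0

0


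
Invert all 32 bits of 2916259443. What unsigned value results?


2916259443 ^ 4294967295 = 1378707852

1378707852


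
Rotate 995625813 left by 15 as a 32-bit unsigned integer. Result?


Rotate 0b111011010110000000101101010101 left by 15 (32-bit) = 0b101101010101001110110101100 = 95067564

95067564


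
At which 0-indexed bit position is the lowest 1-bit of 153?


0b10011001. Lowest set bit at position 0

0


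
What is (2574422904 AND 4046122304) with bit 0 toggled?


Step 1: 2574422904 & 4046122304 = 2434957632
Step 2: 2434957632 ^ (1 << 0) = 2434957632 ^ 1 = 2434957633

2434957633


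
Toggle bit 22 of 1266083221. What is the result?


1266083221 ^ (1 << 22) = 1266083221 ^ 4194304 = 1261888917

1261888917


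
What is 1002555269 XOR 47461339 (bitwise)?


0b111011110000011100011110000101 ^ 0b10110101000011001111011011 = 0b111001000101011111010001011110 = 957740126

957740126


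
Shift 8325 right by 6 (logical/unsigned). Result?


0b10000010000101 >> 6 = 0b10000010 = 130

130


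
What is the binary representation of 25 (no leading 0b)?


25 = 11001 in binary

11001


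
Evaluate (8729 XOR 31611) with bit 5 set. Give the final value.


Step 1: 8729 ^ 31611 = 22882
Step 2: 22882 | (1 << 5) = 22882 | 32 = 22882

22882


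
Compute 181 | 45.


0b10110101 | 0b101101 = 0b10111101 = 189

189


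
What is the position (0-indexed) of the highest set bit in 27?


0b11011. Highest set bit at position 4

4


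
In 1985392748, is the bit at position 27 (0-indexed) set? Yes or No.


0b1110110010101101011000001101100, bit 27 = 0. No

No


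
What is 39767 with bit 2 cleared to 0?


39767 & ~(1 << 2) = 39763

39763


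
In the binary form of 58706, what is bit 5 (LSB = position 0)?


0b1110010101010010, position 5 = 0

0


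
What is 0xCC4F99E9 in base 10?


CC4F99E9 hex = 3427768809 decimal

3427768809


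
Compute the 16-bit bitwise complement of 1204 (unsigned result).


~0b10010110100 = 0b1111101101001011 = 64331 (16-bit unsigned)

64331


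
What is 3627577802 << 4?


0b11011000001110000111000111001010 << 4 = 0b110110000011100001110001110010100000 = 58041244832

58041244832


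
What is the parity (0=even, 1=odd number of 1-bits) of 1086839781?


0b1000000110001111101101111100101 has 17 ones => parity 1

1


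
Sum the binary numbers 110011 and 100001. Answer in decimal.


110011 + 100001 = 1010100 = 84

84


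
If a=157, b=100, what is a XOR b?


157 ^ 100 = 249

249


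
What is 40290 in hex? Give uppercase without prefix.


40290 = 9D62 hex

9D62


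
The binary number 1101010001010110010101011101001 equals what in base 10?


1101010001010110010101011101001 in decimal = 1781213929

1781213929


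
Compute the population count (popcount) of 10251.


0b10100000001011 has 5 set bits

5


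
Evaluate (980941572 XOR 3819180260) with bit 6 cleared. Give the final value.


Step 1: 980941572 ^ 3819180260 = 3654544352
Step 2: 3654544352 & ~(1 << 6) = 3654544288

3654544288


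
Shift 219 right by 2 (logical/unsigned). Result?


0b11011011 >> 2 = 0b110110 = 54

54


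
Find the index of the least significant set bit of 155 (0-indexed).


0b10011011. Lowest set bit at position 0

0


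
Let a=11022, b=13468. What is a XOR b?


11022 ^ 13468 = 8082

8082


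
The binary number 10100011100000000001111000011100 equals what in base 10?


10100011100000000001111000011100 in decimal = 2743082524

2743082524


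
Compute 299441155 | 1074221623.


0b10001110110010001110000000011 | 0b1000000000001110101001000110111 = 0b1010001110111110101111000110111 = 1373593143

1373593143


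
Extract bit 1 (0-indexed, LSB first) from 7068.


0b1101110011100, position 1 = 0

0


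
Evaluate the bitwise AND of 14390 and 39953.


0b11100000110110 & 0b1001110000010001 = 0b1100000010000 = 6160

6160


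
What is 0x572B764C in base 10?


572B764C hex = 1462466124 decimal

1462466124


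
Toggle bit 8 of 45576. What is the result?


45576 ^ (1 << 8) = 45576 ^ 256 = 45832

45832


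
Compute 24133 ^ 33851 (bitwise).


0b101111001000101 ^ 0b1000010000111011 = 0b1101101001111110 = 55934

55934


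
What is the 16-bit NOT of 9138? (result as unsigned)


~0b10001110110010 = 0b1101110001001101 = 56397 (16-bit unsigned)

56397


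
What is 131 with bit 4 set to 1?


131 | (1 << 4) = 131 | 16 = 147

147


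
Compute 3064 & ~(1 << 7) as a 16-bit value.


3064 & ~(1 << 7) = 2936

2936


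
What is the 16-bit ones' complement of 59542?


59542 ^ 65535 = 5993

5993


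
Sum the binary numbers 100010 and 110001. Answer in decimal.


100010 + 110001 = 1010011 = 83

83


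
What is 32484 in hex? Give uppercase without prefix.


32484 = 7EE4 hex

7EE4


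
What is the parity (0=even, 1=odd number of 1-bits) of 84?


0b1010100 has 3 ones => parity 1

1


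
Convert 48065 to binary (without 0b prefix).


48065 = 1011101111000001 in binary

1011101111000001


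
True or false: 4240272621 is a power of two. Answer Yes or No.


0b11111100101111010110110011101101. Multiple bits set => No

No


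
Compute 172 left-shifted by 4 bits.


0b10101100 << 4 = 0b101011000000 = 2752

2752


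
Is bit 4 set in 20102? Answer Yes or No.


0b100111010000110, bit 4 = 0. No

No


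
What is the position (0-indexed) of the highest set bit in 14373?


0b11100000100101. Highest set bit at position 13

13


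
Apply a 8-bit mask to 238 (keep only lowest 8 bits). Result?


238 & 255 = 238

238


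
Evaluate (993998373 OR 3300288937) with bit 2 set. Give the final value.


Step 1: 993998373 | 3300288937 = 4290740141
Step 2: 4290740141 | (1 << 2) = 4290740141 | 4 = 4290740141

4290740141


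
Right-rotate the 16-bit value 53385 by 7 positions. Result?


Rotate 0b1101000010001001 right by 7 (16-bit) = 0b1001110100001 = 5025

5025


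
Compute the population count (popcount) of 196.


0b11000100 has 3 set bits

3


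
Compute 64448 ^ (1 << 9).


64448 ^ (1 << 9) = 64448 ^ 512 = 63936

63936
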